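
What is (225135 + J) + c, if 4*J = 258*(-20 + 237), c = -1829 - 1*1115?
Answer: 472375/2 ≈ 2.3619e+5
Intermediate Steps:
c = -2944 (c = -1829 - 1115 = -2944)
J = 27993/2 (J = (258*(-20 + 237))/4 = (258*217)/4 = (¼)*55986 = 27993/2 ≈ 13997.)
(225135 + J) + c = (225135 + 27993/2) - 2944 = 478263/2 - 2944 = 472375/2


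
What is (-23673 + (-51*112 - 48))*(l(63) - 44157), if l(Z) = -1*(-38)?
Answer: 1298554527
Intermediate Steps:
l(Z) = 38
(-23673 + (-51*112 - 48))*(l(63) - 44157) = (-23673 + (-51*112 - 48))*(38 - 44157) = (-23673 + (-5712 - 48))*(-44119) = (-23673 - 5760)*(-44119) = -29433*(-44119) = 1298554527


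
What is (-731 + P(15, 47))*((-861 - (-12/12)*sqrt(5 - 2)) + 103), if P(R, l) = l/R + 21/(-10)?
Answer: 8299721/15 - 21899*sqrt(3)/30 ≈ 5.5205e+5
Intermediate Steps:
P(R, l) = -21/10 + l/R (P(R, l) = l/R + 21*(-1/10) = l/R - 21/10 = -21/10 + l/R)
(-731 + P(15, 47))*((-861 - (-12/12)*sqrt(5 - 2)) + 103) = (-731 + (-21/10 + 47/15))*((-861 - (-12/12)*sqrt(5 - 2)) + 103) = (-731 + (-21/10 + 47*(1/15)))*((-861 - (-12/12)*sqrt(3)) + 103) = (-731 + (-21/10 + 47/15))*((-861 - (-3*1/3)*sqrt(3)) + 103) = (-731 + 31/30)*((-861 - (-1)*sqrt(3)) + 103) = -21899*((-861 + sqrt(3)) + 103)/30 = -21899*(-758 + sqrt(3))/30 = 8299721/15 - 21899*sqrt(3)/30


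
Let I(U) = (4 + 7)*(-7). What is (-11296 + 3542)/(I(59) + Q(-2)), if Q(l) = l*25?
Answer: 7754/127 ≈ 61.055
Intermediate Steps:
Q(l) = 25*l
I(U) = -77 (I(U) = 11*(-7) = -77)
(-11296 + 3542)/(I(59) + Q(-2)) = (-11296 + 3542)/(-77 + 25*(-2)) = -7754/(-77 - 50) = -7754/(-127) = -7754*(-1/127) = 7754/127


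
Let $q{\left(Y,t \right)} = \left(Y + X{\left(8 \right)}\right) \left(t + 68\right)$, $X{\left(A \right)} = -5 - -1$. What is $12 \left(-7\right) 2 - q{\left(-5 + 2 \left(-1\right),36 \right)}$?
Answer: $976$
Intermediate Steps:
$X{\left(A \right)} = -4$ ($X{\left(A \right)} = -5 + 1 = -4$)
$q{\left(Y,t \right)} = \left(-4 + Y\right) \left(68 + t\right)$ ($q{\left(Y,t \right)} = \left(Y - 4\right) \left(t + 68\right) = \left(-4 + Y\right) \left(68 + t\right)$)
$12 \left(-7\right) 2 - q{\left(-5 + 2 \left(-1\right),36 \right)} = 12 \left(-7\right) 2 - \left(-272 - 144 + 68 \left(-5 + 2 \left(-1\right)\right) + \left(-5 + 2 \left(-1\right)\right) 36\right) = \left(-84\right) 2 - \left(-272 - 144 + 68 \left(-5 - 2\right) + \left(-5 - 2\right) 36\right) = -168 - \left(-272 - 144 + 68 \left(-7\right) - 252\right) = -168 - \left(-272 - 144 - 476 - 252\right) = -168 - -1144 = -168 + 1144 = 976$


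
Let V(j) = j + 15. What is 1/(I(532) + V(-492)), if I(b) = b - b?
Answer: -1/477 ≈ -0.0020964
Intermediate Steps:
I(b) = 0
V(j) = 15 + j
1/(I(532) + V(-492)) = 1/(0 + (15 - 492)) = 1/(0 - 477) = 1/(-477) = -1/477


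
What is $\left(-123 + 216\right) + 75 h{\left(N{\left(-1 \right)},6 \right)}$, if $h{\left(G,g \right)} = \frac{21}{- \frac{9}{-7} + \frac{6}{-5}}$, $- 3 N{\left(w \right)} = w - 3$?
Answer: $18468$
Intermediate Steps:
$N{\left(w \right)} = 1 - \frac{w}{3}$ ($N{\left(w \right)} = - \frac{w - 3}{3} = - \frac{-3 + w}{3} = 1 - \frac{w}{3}$)
$h{\left(G,g \right)} = 245$ ($h{\left(G,g \right)} = \frac{21}{\left(-9\right) \left(- \frac{1}{7}\right) + 6 \left(- \frac{1}{5}\right)} = \frac{21}{\frac{9}{7} - \frac{6}{5}} = \frac{21}{\frac{3}{35}} = 21 \cdot \frac{35}{3} = 245$)
$\left(-123 + 216\right) + 75 h{\left(N{\left(-1 \right)},6 \right)} = \left(-123 + 216\right) + 75 \cdot 245 = 93 + 18375 = 18468$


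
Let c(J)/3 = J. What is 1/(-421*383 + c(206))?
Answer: -1/160625 ≈ -6.2257e-6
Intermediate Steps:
c(J) = 3*J
1/(-421*383 + c(206)) = 1/(-421*383 + 3*206) = 1/(-161243 + 618) = 1/(-160625) = -1/160625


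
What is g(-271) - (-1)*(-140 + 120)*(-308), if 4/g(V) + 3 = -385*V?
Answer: 160671281/26083 ≈ 6160.0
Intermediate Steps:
g(V) = 4/(-3 - 385*V)
g(-271) - (-1)*(-140 + 120)*(-308) = -4/(3 + 385*(-271)) - (-1)*(-140 + 120)*(-308) = -4/(3 - 104335) - (-1)*(-20*(-308)) = -4/(-104332) - (-1)*6160 = -4*(-1/104332) - 1*(-6160) = 1/26083 + 6160 = 160671281/26083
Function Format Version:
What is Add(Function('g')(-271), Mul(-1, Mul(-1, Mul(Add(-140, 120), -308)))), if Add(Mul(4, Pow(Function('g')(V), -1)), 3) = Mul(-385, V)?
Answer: Rational(160671281, 26083) ≈ 6160.0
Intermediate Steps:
Function('g')(V) = Mul(4, Pow(Add(-3, Mul(-385, V)), -1))
Add(Function('g')(-271), Mul(-1, Mul(-1, Mul(Add(-140, 120), -308)))) = Add(Mul(-4, Pow(Add(3, Mul(385, -271)), -1)), Mul(-1, Mul(-1, Mul(Add(-140, 120), -308)))) = Add(Mul(-4, Pow(Add(3, -104335), -1)), Mul(-1, Mul(-1, Mul(-20, -308)))) = Add(Mul(-4, Pow(-104332, -1)), Mul(-1, Mul(-1, 6160))) = Add(Mul(-4, Rational(-1, 104332)), Mul(-1, -6160)) = Add(Rational(1, 26083), 6160) = Rational(160671281, 26083)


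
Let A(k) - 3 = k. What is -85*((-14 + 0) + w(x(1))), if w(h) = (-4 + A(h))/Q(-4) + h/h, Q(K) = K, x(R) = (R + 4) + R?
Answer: 4845/4 ≈ 1211.3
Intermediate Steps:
x(R) = 4 + 2*R (x(R) = (4 + R) + R = 4 + 2*R)
A(k) = 3 + k
w(h) = 5/4 - h/4 (w(h) = (-4 + (3 + h))/(-4) + h/h = (-1 + h)*(-¼) + 1 = (¼ - h/4) + 1 = 5/4 - h/4)
-85*((-14 + 0) + w(x(1))) = -85*((-14 + 0) + (5/4 - (4 + 2*1)/4)) = -85*(-14 + (5/4 - (4 + 2)/4)) = -85*(-14 + (5/4 - ¼*6)) = -85*(-14 + (5/4 - 3/2)) = -85*(-14 - ¼) = -85*(-57/4) = 4845/4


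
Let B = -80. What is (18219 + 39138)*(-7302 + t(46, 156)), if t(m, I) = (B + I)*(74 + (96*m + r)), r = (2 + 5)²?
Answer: 19367279334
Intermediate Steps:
r = 49 (r = 7² = 49)
t(m, I) = (-80 + I)*(123 + 96*m) (t(m, I) = (-80 + I)*(74 + (96*m + 49)) = (-80 + I)*(74 + (49 + 96*m)) = (-80 + I)*(123 + 96*m))
(18219 + 39138)*(-7302 + t(46, 156)) = (18219 + 39138)*(-7302 + (-9840 - 7680*46 + 123*156 + 96*156*46)) = 57357*(-7302 + (-9840 - 353280 + 19188 + 688896)) = 57357*(-7302 + 344964) = 57357*337662 = 19367279334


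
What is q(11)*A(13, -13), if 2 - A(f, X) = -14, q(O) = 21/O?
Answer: 336/11 ≈ 30.545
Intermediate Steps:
A(f, X) = 16 (A(f, X) = 2 - 1*(-14) = 2 + 14 = 16)
q(11)*A(13, -13) = (21/11)*16 = 336/11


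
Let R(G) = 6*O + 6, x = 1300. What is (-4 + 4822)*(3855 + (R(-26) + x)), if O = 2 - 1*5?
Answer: 24778974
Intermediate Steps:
O = -3 (O = 2 - 5 = -3)
R(G) = -12 (R(G) = 6*(-3) + 6 = -18 + 6 = -12)
(-4 + 4822)*(3855 + (R(-26) + x)) = (-4 + 4822)*(3855 + (-12 + 1300)) = 4818*(3855 + 1288) = 4818*5143 = 24778974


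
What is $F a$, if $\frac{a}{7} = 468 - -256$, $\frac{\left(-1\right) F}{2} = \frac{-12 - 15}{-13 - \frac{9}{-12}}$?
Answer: $- \frac{156384}{7} \approx -22341.0$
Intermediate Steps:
$F = - \frac{216}{49}$ ($F = - 2 \frac{-12 - 15}{-13 - \frac{9}{-12}} = - 2 \left(- \frac{27}{-13 - - \frac{3}{4}}\right) = - 2 \left(- \frac{27}{-13 + \frac{3}{4}}\right) = - 2 \left(- \frac{27}{- \frac{49}{4}}\right) = - 2 \left(\left(-27\right) \left(- \frac{4}{49}\right)\right) = \left(-2\right) \frac{108}{49} = - \frac{216}{49} \approx -4.4082$)
$a = 5068$ ($a = 7 \left(468 - -256\right) = 7 \left(468 + 256\right) = 7 \cdot 724 = 5068$)
$F a = \left(- \frac{216}{49}\right) 5068 = - \frac{156384}{7}$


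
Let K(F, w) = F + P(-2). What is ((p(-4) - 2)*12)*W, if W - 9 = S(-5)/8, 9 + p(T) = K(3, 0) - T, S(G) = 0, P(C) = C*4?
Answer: -1296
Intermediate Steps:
P(C) = 4*C
K(F, w) = -8 + F (K(F, w) = F + 4*(-2) = F - 8 = -8 + F)
p(T) = -14 - T (p(T) = -9 + ((-8 + 3) - T) = -9 + (-5 - T) = -14 - T)
W = 9 (W = 9 + 0/8 = 9 + 0*(⅛) = 9 + 0 = 9)
((p(-4) - 2)*12)*W = (((-14 - 1*(-4)) - 2)*12)*9 = (((-14 + 4) - 2)*12)*9 = ((-10 - 2)*12)*9 = -12*12*9 = -144*9 = -1296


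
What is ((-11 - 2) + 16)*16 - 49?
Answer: -1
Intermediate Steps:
((-11 - 2) + 16)*16 - 49 = (-13 + 16)*16 - 49 = 3*16 - 49 = 48 - 49 = -1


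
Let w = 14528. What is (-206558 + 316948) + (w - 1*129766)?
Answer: -4848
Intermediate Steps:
(-206558 + 316948) + (w - 1*129766) = (-206558 + 316948) + (14528 - 1*129766) = 110390 + (14528 - 129766) = 110390 - 115238 = -4848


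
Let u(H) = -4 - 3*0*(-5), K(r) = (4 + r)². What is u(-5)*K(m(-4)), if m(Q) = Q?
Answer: 0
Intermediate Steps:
u(H) = -4 (u(H) = -4 + 0*(-5) = -4 + 0 = -4)
u(-5)*K(m(-4)) = -4*(4 - 4)² = -4*0² = -4*0 = 0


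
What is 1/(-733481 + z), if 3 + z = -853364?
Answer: -1/1586848 ≈ -6.3018e-7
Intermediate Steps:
z = -853367 (z = -3 - 853364 = -853367)
1/(-733481 + z) = 1/(-733481 - 853367) = 1/(-1586848) = -1/1586848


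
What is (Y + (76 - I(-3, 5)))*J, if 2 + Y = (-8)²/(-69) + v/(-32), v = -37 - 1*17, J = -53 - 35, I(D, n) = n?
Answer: -847165/138 ≈ -6138.9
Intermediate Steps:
J = -88
v = -54 (v = -37 - 17 = -54)
Y = -1369/1104 (Y = -2 + ((-8)²/(-69) - 54/(-32)) = -2 + (64*(-1/69) - 54*(-1/32)) = -2 + (-64/69 + 27/16) = -2 + 839/1104 = -1369/1104 ≈ -1.2400)
(Y + (76 - I(-3, 5)))*J = (-1369/1104 + (76 - 1*5))*(-88) = (-1369/1104 + (76 - 5))*(-88) = (-1369/1104 + 71)*(-88) = (77015/1104)*(-88) = -847165/138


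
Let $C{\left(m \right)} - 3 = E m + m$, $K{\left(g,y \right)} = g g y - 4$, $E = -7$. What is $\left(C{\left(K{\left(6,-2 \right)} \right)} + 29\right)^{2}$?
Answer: $238144$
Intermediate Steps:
$K{\left(g,y \right)} = -4 + y g^{2}$ ($K{\left(g,y \right)} = g^{2} y - 4 = y g^{2} - 4 = -4 + y g^{2}$)
$C{\left(m \right)} = 3 - 6 m$ ($C{\left(m \right)} = 3 + \left(- 7 m + m\right) = 3 - 6 m$)
$\left(C{\left(K{\left(6,-2 \right)} \right)} + 29\right)^{2} = \left(\left(3 - 6 \left(-4 - 2 \cdot 6^{2}\right)\right) + 29\right)^{2} = \left(\left(3 - 6 \left(-4 - 72\right)\right) + 29\right)^{2} = \left(\left(3 - -456\right) + 29\right)^{2} = \left(\left(3 + 456\right) + 29\right)^{2} = \left(459 + 29\right)^{2} = 488^{2} = 238144$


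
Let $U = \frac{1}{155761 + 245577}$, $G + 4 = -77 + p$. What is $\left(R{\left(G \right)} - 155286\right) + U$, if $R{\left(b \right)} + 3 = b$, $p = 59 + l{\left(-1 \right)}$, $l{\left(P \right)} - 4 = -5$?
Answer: $- \frac{62332607455}{401338} \approx -1.5531 \cdot 10^{5}$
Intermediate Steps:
$l{\left(P \right)} = -1$ ($l{\left(P \right)} = 4 - 5 = -1$)
$p = 58$ ($p = 59 - 1 = 58$)
$G = -23$ ($G = -4 + \left(-77 + 58\right) = -4 - 19 = -23$)
$U = \frac{1}{401338} \approx 2.4917 \cdot 10^{-6}$
$R{\left(b \right)} = -3 + b$
$\left(R{\left(G \right)} - 155286\right) + U = \left(\left(-3 - 23\right) - 155286\right) + \frac{1}{401338} = \left(-26 - 155286\right) + \frac{1}{401338} = -155312 + \frac{1}{401338} = - \frac{62332607455}{401338}$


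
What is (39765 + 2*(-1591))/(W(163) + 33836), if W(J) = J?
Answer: 36583/33999 ≈ 1.0760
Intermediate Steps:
(39765 + 2*(-1591))/(W(163) + 33836) = (39765 + 2*(-1591))/(163 + 33836) = (39765 - 3182)/33999 = 36583*(1/33999) = 36583/33999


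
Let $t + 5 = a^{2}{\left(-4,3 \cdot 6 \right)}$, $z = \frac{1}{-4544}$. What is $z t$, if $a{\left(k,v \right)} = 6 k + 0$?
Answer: $- \frac{571}{4544} \approx -0.12566$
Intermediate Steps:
$a{\left(k,v \right)} = 6 k$
$z = - \frac{1}{4544} \approx -0.00022007$
$t = 571$ ($t = -5 + \left(6 \left(-4\right)\right)^{2} = -5 + \left(-24\right)^{2} = -5 + 576 = 571$)
$z t = \left(- \frac{1}{4544}\right) 571 = - \frac{571}{4544}$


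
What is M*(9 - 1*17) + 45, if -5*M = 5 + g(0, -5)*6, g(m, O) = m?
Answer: 53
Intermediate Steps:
M = -1 (M = -(5 + 0*6)/5 = -(5 + 0)/5 = -⅕*5 = -1)
M*(9 - 1*17) + 45 = -(9 - 1*17) + 45 = -(9 - 17) + 45 = -1*(-8) + 45 = 8 + 45 = 53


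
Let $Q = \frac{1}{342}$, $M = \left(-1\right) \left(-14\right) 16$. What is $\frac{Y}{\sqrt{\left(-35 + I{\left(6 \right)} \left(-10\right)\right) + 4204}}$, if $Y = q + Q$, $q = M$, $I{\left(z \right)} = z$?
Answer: $\frac{76609 \sqrt{4109}}{1405278} \approx 3.4945$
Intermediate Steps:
$M = 224$ ($M = 14 \cdot 16 = 224$)
$Q = \frac{1}{342} \approx 0.002924$
$q = 224$
$Y = \frac{76609}{342}$ ($Y = 224 + \frac{1}{342} = \frac{76609}{342} \approx 224.0$)
$\frac{Y}{\sqrt{\left(-35 + I{\left(6 \right)} \left(-10\right)\right) + 4204}} = \frac{76609}{342 \sqrt{\left(-35 + 6 \left(-10\right)\right) + 4204}} = \frac{76609}{342 \sqrt{\left(-35 - 60\right) + 4204}} = \frac{76609}{342 \sqrt{-95 + 4204}} = \frac{76609}{342 \sqrt{4109}} = \frac{76609 \frac{\sqrt{4109}}{4109}}{342} = \frac{76609 \sqrt{4109}}{1405278}$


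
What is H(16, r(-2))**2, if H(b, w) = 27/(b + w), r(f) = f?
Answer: 729/196 ≈ 3.7194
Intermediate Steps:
H(16, r(-2))**2 = (27/(16 - 2))**2 = (27/14)**2 = 729/196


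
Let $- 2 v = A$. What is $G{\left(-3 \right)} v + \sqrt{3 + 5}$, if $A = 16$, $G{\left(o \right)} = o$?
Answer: $24 + 2 \sqrt{2} \approx 26.828$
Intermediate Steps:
$v = -8$ ($v = \left(- \frac{1}{2}\right) 16 = -8$)
$G{\left(-3 \right)} v + \sqrt{3 + 5} = \left(-3\right) \left(-8\right) + \sqrt{3 + 5} = 24 + \sqrt{8} = 24 + 2 \sqrt{2}$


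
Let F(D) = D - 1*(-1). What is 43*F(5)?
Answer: 258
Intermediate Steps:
F(D) = 1 + D (F(D) = D + 1 = 1 + D)
43*F(5) = 43*(1 + 5) = 43*6 = 258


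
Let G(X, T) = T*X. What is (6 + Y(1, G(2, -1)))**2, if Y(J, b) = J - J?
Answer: 36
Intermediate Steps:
Y(J, b) = 0
(6 + Y(1, G(2, -1)))**2 = (6 + 0)**2 = 6**2 = 36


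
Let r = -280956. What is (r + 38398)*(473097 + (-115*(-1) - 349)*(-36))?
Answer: -116796770718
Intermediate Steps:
(r + 38398)*(473097 + (-115*(-1) - 349)*(-36)) = (-280956 + 38398)*(473097 + (-115*(-1) - 349)*(-36)) = -242558*(473097 + (115 - 349)*(-36)) = -242558*(473097 - 234*(-36)) = -242558*(473097 + 8424) = -242558*481521 = -116796770718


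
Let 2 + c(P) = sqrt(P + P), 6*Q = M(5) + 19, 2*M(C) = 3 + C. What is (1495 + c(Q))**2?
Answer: (4479 + sqrt(69))**2/9 ≈ 2.2373e+6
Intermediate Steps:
M(C) = 3/2 + C/2 (M(C) = (3 + C)/2 = 3/2 + C/2)
Q = 23/6 (Q = ((3/2 + (1/2)*5) + 19)/6 = ((3/2 + 5/2) + 19)/6 = (4 + 19)/6 = (1/6)*23 = 23/6 ≈ 3.8333)
c(P) = -2 + sqrt(2)*sqrt(P) (c(P) = -2 + sqrt(P + P) = -2 + sqrt(2*P) = -2 + sqrt(2)*sqrt(P))
(1495 + c(Q))**2 = (1495 + (-2 + sqrt(2)*sqrt(23/6)))**2 = (1495 + (-2 + sqrt(2)*(sqrt(138)/6)))**2 = (1495 + (-2 + sqrt(69)/3))**2 = (1493 + sqrt(69)/3)**2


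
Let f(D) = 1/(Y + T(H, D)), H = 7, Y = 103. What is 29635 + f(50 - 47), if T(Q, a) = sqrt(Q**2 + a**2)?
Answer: 312678988/10551 - sqrt(58)/10551 ≈ 29635.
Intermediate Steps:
f(D) = 1/(103 + sqrt(49 + D**2)) (f(D) = 1/(103 + sqrt(7**2 + D**2)) = 1/(103 + sqrt(49 + D**2)))
29635 + f(50 - 47) = 29635 + 1/(103 + sqrt(49 + (50 - 47)**2)) = 29635 + 1/(103 + sqrt(49 + 3**2)) = 29635 + 1/(103 + sqrt(49 + 9)) = 29635 + 1/(103 + sqrt(58))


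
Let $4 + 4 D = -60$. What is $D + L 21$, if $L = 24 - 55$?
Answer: $-667$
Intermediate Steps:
$D = -16$ ($D = -1 + \frac{1}{4} \left(-60\right) = -1 - 15 = -16$)
$L = -31$
$D + L 21 = -16 - 651 = -667$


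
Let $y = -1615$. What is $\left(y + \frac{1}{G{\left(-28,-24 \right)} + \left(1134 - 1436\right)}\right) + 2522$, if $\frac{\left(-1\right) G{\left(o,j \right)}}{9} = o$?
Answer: $\frac{45349}{50} \approx 906.98$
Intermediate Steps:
$G{\left(o,j \right)} = - 9 o$
$\left(y + \frac{1}{G{\left(-28,-24 \right)} + \left(1134 - 1436\right)}\right) + 2522 = \left(-1615 + \frac{1}{\left(-9\right) \left(-28\right) + \left(1134 - 1436\right)}\right) + 2522 = \left(-1615 + \frac{1}{252 - 302}\right) + 2522 = \left(-1615 + \frac{1}{-50}\right) + 2522 = \left(-1615 - \frac{1}{50}\right) + 2522 = - \frac{80751}{50} + 2522 = \frac{45349}{50}$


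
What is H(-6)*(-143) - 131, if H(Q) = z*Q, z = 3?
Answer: 2443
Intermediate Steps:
H(Q) = 3*Q
H(-6)*(-143) - 131 = (3*(-6))*(-143) - 131 = -18*(-143) - 131 = 2574 - 131 = 2443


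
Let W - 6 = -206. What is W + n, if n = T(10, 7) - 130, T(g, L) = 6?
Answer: -324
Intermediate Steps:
W = -200 (W = 6 - 206 = -200)
n = -124 (n = 6 - 130 = -124)
W + n = -200 - 124 = -324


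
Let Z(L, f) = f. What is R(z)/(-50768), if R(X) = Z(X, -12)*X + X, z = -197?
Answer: -2167/50768 ≈ -0.042684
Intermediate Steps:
R(X) = -11*X (R(X) = -12*X + X = -11*X)
R(z)/(-50768) = -11*(-197)/(-50768) = 2167*(-1/50768) = -2167/50768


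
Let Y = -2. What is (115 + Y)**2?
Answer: 12769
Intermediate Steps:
(115 + Y)**2 = (115 - 2)**2 = 113**2 = 12769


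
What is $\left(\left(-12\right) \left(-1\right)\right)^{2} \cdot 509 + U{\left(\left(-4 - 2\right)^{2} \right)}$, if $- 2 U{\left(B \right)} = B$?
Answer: $73278$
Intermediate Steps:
$U{\left(B \right)} = - \frac{B}{2}$
$\left(\left(-12\right) \left(-1\right)\right)^{2} \cdot 509 + U{\left(\left(-4 - 2\right)^{2} \right)} = \left(\left(-12\right) \left(-1\right)\right)^{2} \cdot 509 - \frac{\left(-4 - 2\right)^{2}}{2} = 12^{2} \cdot 509 - \frac{\left(-6\right)^{2}}{2} = 144 \cdot 509 - 18 = 73296 - 18 = 73278$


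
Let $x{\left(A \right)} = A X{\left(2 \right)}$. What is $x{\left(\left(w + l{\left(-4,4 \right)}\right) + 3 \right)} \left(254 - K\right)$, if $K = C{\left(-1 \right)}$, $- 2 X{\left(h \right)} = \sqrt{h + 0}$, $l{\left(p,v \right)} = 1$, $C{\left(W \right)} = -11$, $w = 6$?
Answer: $- 1325 \sqrt{2} \approx -1873.8$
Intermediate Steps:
$X{\left(h \right)} = - \frac{\sqrt{h}}{2}$ ($X{\left(h \right)} = - \frac{\sqrt{h + 0}}{2} = - \frac{\sqrt{h}}{2}$)
$K = -11$
$x{\left(A \right)} = - \frac{A \sqrt{2}}{2}$ ($x{\left(A \right)} = A \left(- \frac{\sqrt{2}}{2}\right) = - \frac{A \sqrt{2}}{2}$)
$x{\left(\left(w + l{\left(-4,4 \right)}\right) + 3 \right)} \left(254 - K\right) = - \frac{\left(\left(6 + 1\right) + 3\right) \sqrt{2}}{2} \left(254 - -11\right) = - \frac{\left(7 + 3\right) \sqrt{2}}{2} \left(254 + 11\right) = \left(- \frac{1}{2}\right) 10 \sqrt{2} \cdot 265 = - 5 \sqrt{2} \cdot 265 = - 1325 \sqrt{2}$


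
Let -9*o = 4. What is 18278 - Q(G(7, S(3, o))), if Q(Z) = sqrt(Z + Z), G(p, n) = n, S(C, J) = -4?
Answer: 18278 - 2*I*sqrt(2) ≈ 18278.0 - 2.8284*I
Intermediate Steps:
o = -4/9 (o = -1/9*4 = -4/9 ≈ -0.44444)
Q(Z) = sqrt(2)*sqrt(Z) (Q(Z) = sqrt(2*Z) = sqrt(2)*sqrt(Z))
18278 - Q(G(7, S(3, o))) = 18278 - sqrt(2)*sqrt(-4) = 18278 - sqrt(2)*2*I = 18278 - 2*I*sqrt(2)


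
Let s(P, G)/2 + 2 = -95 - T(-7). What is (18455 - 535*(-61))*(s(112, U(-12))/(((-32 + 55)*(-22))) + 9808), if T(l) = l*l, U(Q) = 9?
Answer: 126783411300/253 ≈ 5.0112e+8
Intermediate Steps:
T(l) = l²
s(P, G) = -292 (s(P, G) = -4 + 2*(-95 - 1*(-7)²) = -4 + 2*(-95 - 1*49) = -4 + 2*(-95 - 49) = -4 + 2*(-144) = -4 - 288 = -292)
(18455 - 535*(-61))*(s(112, U(-12))/(((-32 + 55)*(-22))) + 9808) = (18455 - 535*(-61))*(-292*(-1/(22*(-32 + 55))) + 9808) = (18455 + 32635)*(-292/(23*(-22)) + 9808) = 51090*(-292/(-506) + 9808) = 51090*(-292*(-1/506) + 9808) = 51090*(146/253 + 9808) = 51090*(2481570/253) = 126783411300/253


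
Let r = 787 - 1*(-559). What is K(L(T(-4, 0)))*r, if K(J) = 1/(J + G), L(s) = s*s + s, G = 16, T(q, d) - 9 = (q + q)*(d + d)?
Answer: 673/53 ≈ 12.698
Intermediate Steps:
r = 1346 (r = 787 + 559 = 1346)
T(q, d) = 9 + 4*d*q (T(q, d) = 9 + (q + q)*(d + d) = 9 + (2*q)*(2*d) = 9 + 4*d*q)
L(s) = s + s² (L(s) = s² + s = s + s²)
K(J) = 1/(16 + J) (K(J) = 1/(J + 16) = 1/(16 + J))
K(L(T(-4, 0)))*r = 1346/(16 + (9 + 4*0*(-4))*(1 + (9 + 4*0*(-4)))) = 1346/(16 + (9 + 0)*(1 + (9 + 0))) = 1346/(16 + 9*(1 + 9)) = 1346/(16 + 9*10) = 1346/(16 + 90) = 1346/106 = (1/106)*1346 = 673/53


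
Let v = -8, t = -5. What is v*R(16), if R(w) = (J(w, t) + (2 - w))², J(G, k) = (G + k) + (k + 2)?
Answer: -288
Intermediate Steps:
J(G, k) = 2 + G + 2*k (J(G, k) = (G + k) + (2 + k) = 2 + G + 2*k)
R(w) = 36 (R(w) = ((2 + w + 2*(-5)) + (2 - w))² = ((2 + w - 10) + (2 - w))² = ((-8 + w) + (2 - w))² = (-6)² = 36)
v*R(16) = -8*36 = -288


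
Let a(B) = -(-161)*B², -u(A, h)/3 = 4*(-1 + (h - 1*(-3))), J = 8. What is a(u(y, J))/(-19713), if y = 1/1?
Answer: -772800/6571 ≈ -117.61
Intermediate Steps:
y = 1
u(A, h) = -24 - 12*h (u(A, h) = -12*(-1 + (h - 1*(-3))) = -12*(-1 + (h + 3)) = -12*(-1 + (3 + h)) = -12*(2 + h) = -3*(8 + 4*h) = -24 - 12*h)
a(B) = 161*B²
a(u(y, J))/(-19713) = (161*(-24 - 12*8)²)/(-19713) = (161*(-24 - 96)²)*(-1/19713) = (161*(-120)²)*(-1/19713) = (161*14400)*(-1/19713) = 2318400*(-1/19713) = -772800/6571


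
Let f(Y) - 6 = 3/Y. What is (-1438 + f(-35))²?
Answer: 2512315129/1225 ≈ 2.0509e+6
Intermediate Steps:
f(Y) = 6 + 3/Y
(-1438 + f(-35))² = (-1438 + (6 + 3/(-35)))² = (-1438 + (6 + 3*(-1/35)))² = (-1438 + (6 - 3/35))² = (-1438 + 207/35)² = (-50123/35)² = 2512315129/1225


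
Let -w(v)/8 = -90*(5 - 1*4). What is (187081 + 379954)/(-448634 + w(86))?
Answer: -567035/447914 ≈ -1.2659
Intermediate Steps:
w(v) = 720 (w(v) = -(-720)*(5 - 1*4) = -(-720)*(5 - 4) = -(-720) = -8*(-90) = 720)
(187081 + 379954)/(-448634 + w(86)) = (187081 + 379954)/(-448634 + 720) = 567035/(-447914) = 567035*(-1/447914) = -567035/447914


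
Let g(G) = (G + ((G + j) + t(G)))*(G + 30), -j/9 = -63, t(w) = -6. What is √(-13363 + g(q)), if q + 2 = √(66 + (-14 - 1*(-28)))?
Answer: √(2393 + 2452*√5) ≈ 88.746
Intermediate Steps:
j = 567 (j = -9*(-63) = 567)
q = -2 + 4*√5 (q = -2 + √(66 + (-14 - 1*(-28))) = -2 + √(66 + (-14 + 28)) = -2 + √(66 + 14) = -2 + √80 = -2 + 4*√5 ≈ 6.9443)
g(G) = (30 + G)*(561 + 2*G) (g(G) = (G + ((G + 567) - 6))*(G + 30) = (G + ((567 + G) - 6))*(30 + G) = (G + (561 + G))*(30 + G) = (561 + 2*G)*(30 + G) = (30 + G)*(561 + 2*G))
√(-13363 + g(q)) = √(-13363 + (16830 + 2*(-2 + 4*√5)² + 621*(-2 + 4*√5))) = √(-13363 + (16830 + 2*(-2 + 4*√5)² + (-1242 + 2484*√5))) = √(-13363 + (15588 + 2*(-2 + 4*√5)² + 2484*√5)) = √(2225 + 2*(-2 + 4*√5)² + 2484*√5)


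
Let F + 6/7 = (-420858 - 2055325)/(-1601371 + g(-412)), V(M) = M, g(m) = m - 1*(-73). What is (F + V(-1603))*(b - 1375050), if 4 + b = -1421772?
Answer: 25122580286621157/5605985 ≈ 4.4814e+9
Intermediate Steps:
b = -1421776 (b = -4 - 1421772 = -1421776)
g(m) = 73 + m (g(m) = m + 73 = 73 + m)
F = 7723021/11211970 (F = -6/7 + (-420858 - 2055325)/(-1601371 + (73 - 412)) = -6/7 - 2476183/(-1601371 - 339) = -6/7 - 2476183/(-1601710) = -6/7 - 2476183*(-1/1601710) = -6/7 + 2476183/1601710 = 7723021/11211970 ≈ 0.68882)
(F + V(-1603))*(b - 1375050) = (7723021/11211970 - 1603)*(-1421776 - 1375050) = -17965064889/11211970*(-2796826) = 25122580286621157/5605985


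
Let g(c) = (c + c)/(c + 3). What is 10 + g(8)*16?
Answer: 366/11 ≈ 33.273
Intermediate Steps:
g(c) = 2*c/(3 + c) (g(c) = (2*c)/(3 + c) = 2*c/(3 + c))
10 + g(8)*16 = 10 + (2*8/(3 + 8))*16 = 10 + (2*8/11)*16 = 10 + (2*8*(1/11))*16 = 10 + (16/11)*16 = 10 + 256/11 = 366/11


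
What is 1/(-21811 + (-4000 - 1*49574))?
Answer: -1/75385 ≈ -1.3265e-5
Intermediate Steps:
1/(-21811 + (-4000 - 1*49574)) = 1/(-21811 + (-4000 - 49574)) = 1/(-21811 - 53574) = 1/(-75385) = -1/75385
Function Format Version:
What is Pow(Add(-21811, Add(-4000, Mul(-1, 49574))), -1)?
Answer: Rational(-1, 75385) ≈ -1.3265e-5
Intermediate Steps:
Pow(Add(-21811, Add(-4000, Mul(-1, 49574))), -1) = Pow(Add(-21811, Add(-4000, -49574)), -1) = Pow(Add(-21811, -53574), -1) = Pow(-75385, -1) = Rational(-1, 75385)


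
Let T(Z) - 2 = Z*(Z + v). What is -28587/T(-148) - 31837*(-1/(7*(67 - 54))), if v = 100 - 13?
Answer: 1043541/3010 ≈ 346.69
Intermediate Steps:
v = 87
T(Z) = 2 + Z*(87 + Z) (T(Z) = 2 + Z*(Z + 87) = 2 + Z*(87 + Z))
-28587/T(-148) - 31837*(-1/(7*(67 - 54))) = -28587/(2 + (-148)² + 87*(-148)) - 31837*(-1/(7*(67 - 54))) = -28587/(2 + 21904 - 12876) - 31837/((-7*13)) = -28587/9030 - 31837/(-91) = -28587*1/9030 - 31837*(-1/91) = -9529/3010 + 2449/7 = 1043541/3010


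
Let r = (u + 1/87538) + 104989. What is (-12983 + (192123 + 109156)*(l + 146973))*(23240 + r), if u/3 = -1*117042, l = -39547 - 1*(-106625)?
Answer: -629153884596273247955/43769 ≈ -1.4374e+16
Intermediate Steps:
l = 67078 (l = -39547 + 106625 = 67078)
u = -351126 (u = 3*(-1*117042) = 3*(-117042) = -351126)
r = -21546340705/87538 (r = (-351126 + 1/87538) + 104989 = -30736867787/87538 + 104989 = -21546340705/87538 ≈ -2.4614e+5)
(-12983 + (192123 + 109156)*(l + 146973))*(23240 + r) = (-12983 + (192123 + 109156)*(67078 + 146973))*(23240 - 21546340705/87538) = (-12983 + 301279*214051)*(-19511957585/87538) = (-12983 + 64489071229)*(-19511957585/87538) = 64489058246*(-19511957585/87538) = -629153884596273247955/43769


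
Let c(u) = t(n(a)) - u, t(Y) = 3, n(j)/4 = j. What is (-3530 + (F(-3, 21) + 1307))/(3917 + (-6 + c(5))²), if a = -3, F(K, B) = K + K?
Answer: -743/1327 ≈ -0.55991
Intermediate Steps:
F(K, B) = 2*K
n(j) = 4*j
c(u) = 3 - u
(-3530 + (F(-3, 21) + 1307))/(3917 + (-6 + c(5))²) = (-3530 + (2*(-3) + 1307))/(3917 + (-6 + (3 - 1*5))²) = (-3530 + (-6 + 1307))/(3917 + (-6 + (3 - 5))²) = (-3530 + 1301)/(3917 + (-6 - 2)²) = -2229/(3917 + (-8)²) = -2229/(3917 + 64) = -2229/3981 = -2229*1/3981 = -743/1327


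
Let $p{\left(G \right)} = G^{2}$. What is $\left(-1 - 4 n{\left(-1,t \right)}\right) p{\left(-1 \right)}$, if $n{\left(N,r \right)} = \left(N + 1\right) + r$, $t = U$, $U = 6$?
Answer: $-25$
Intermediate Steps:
$t = 6$
$n{\left(N,r \right)} = 1 + N + r$ ($n{\left(N,r \right)} = \left(1 + N\right) + r = 1 + N + r$)
$\left(-1 - 4 n{\left(-1,t \right)}\right) p{\left(-1 \right)} = \left(-1 - 4 \left(1 - 1 + 6\right)\right) \left(-1\right)^{2} = \left(-1 - 24\right) 1 = \left(-25\right) 1 = -25$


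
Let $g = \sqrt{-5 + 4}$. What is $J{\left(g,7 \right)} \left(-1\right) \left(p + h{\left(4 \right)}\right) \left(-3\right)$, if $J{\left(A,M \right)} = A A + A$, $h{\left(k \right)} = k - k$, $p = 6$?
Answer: $-18 + 18 i \approx -18.0 + 18.0 i$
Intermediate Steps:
$h{\left(k \right)} = 0$
$g = i$ ($g = \sqrt{-1} = i \approx 1.0 i$)
$J{\left(A,M \right)} = A + A^{2}$ ($J{\left(A,M \right)} = A^{2} + A = A + A^{2}$)
$J{\left(g,7 \right)} \left(-1\right) \left(p + h{\left(4 \right)}\right) \left(-3\right) = i \left(1 + i\right) \left(-1\right) \left(6 + 0\right) \left(-3\right) = - i \left(1 + i\right) 6 \left(-3\right) = - i \left(1 + i\right) \left(-18\right) = 18 i \left(1 + i\right)$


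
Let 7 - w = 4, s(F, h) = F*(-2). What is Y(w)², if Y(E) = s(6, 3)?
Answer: 144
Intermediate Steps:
s(F, h) = -2*F
w = 3 (w = 7 - 1*4 = 7 - 4 = 3)
Y(E) = -12 (Y(E) = -2*6 = -12)
Y(w)² = (-12)² = 144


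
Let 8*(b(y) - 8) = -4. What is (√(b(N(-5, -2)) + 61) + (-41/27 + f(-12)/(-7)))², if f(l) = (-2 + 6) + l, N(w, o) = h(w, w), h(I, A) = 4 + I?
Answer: 4903859/71442 - 71*√274/189 ≈ 62.423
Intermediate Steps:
N(w, o) = 4 + w
b(y) = 15/2 (b(y) = 8 + (⅛)*(-4) = 8 - ½ = 15/2)
f(l) = 4 + l
(√(b(N(-5, -2)) + 61) + (-41/27 + f(-12)/(-7)))² = (√(15/2 + 61) + (-41/27 + (4 - 12)/(-7)))² = (√(137/2) + (-41*1/27 - 8*(-⅐)))² = (√274/2 + (-41/27 + 8/7))² = (√274/2 - 71/189)² = (-71/189 + √274/2)²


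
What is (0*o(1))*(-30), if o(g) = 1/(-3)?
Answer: 0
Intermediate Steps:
o(g) = -1/3
(0*o(1))*(-30) = (0*(-1/3))*(-30) = 0*(-30) = 0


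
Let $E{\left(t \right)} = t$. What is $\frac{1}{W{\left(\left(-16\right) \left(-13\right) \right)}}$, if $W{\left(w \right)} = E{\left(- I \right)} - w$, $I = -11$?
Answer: $- \frac{1}{197} \approx -0.0050761$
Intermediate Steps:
$W{\left(w \right)} = 11 - w$ ($W{\left(w \right)} = \left(-1\right) \left(-11\right) - w = 11 - w$)
$\frac{1}{W{\left(\left(-16\right) \left(-13\right) \right)}} = \frac{1}{11 - \left(-16\right) \left(-13\right)} = \frac{1}{11 - 208} = \frac{1}{-197} = - \frac{1}{197}$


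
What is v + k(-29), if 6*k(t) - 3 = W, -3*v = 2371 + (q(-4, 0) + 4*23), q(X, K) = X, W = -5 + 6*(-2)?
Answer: -822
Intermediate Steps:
W = -17 (W = -5 - 12 = -17)
v = -2459/3 (v = -(2371 + (-4 + 4*23))/3 = -(2371 + (-4 + 92))/3 = -(2371 + 88)/3 = -⅓*2459 = -2459/3 ≈ -819.67)
k(t) = -7/3 (k(t) = ½ + (⅙)*(-17) = ½ - 17/6 = -7/3)
v + k(-29) = -2459/3 - 7/3 = -822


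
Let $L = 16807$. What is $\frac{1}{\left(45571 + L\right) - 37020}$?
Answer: $\frac{1}{25358} \approx 3.9435 \cdot 10^{-5}$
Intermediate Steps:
$\frac{1}{\left(45571 + L\right) - 37020} = \frac{1}{\left(45571 + 16807\right) - 37020} = \frac{1}{62378 - 37020} = \frac{1}{25358}$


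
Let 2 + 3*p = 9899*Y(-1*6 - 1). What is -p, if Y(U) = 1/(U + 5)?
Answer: 3301/2 ≈ 1650.5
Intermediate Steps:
Y(U) = 1/(5 + U)
p = -3301/2 (p = -2/3 + (9899/(5 + (-1*6 - 1)))/3 = -2/3 + (9899/(5 + (-6 - 1)))/3 = -2/3 + (9899/(5 - 7))/3 = -2/3 + (9899/(-2))/3 = -2/3 + (9899*(-1/2))/3 = -2/3 + (1/3)*(-9899/2) = -2/3 - 9899/6 = -3301/2 ≈ -1650.5)
-p = -1*(-3301/2) = 3301/2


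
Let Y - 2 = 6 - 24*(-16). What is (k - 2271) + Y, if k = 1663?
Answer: -216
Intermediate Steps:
Y = 392 (Y = 2 + (6 - 24*(-16)) = 2 + (6 + 384) = 2 + 390 = 392)
(k - 2271) + Y = (1663 - 2271) + 392 = -608 + 392 = -216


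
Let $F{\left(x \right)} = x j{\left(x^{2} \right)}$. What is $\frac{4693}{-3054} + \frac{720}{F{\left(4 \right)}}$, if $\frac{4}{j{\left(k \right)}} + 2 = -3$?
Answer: $- \frac{691843}{3054} \approx -226.54$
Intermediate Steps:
$j{\left(k \right)} = - \frac{4}{5}$ ($j{\left(k \right)} = \frac{4}{-2 - 3} = \frac{4}{-5} = 4 \left(- \frac{1}{5}\right) = - \frac{4}{5}$)
$F{\left(x \right)} = - \frac{4 x}{5}$ ($F{\left(x \right)} = x \left(- \frac{4}{5}\right) = - \frac{4 x}{5}$)
$\frac{4693}{-3054} + \frac{720}{F{\left(4 \right)}} = \frac{4693}{-3054} + \frac{720}{\left(- \frac{4}{5}\right) 4} = 4693 \left(- \frac{1}{3054}\right) + \frac{720}{- \frac{16}{5}} = - \frac{4693}{3054} + 720 \left(- \frac{5}{16}\right) = - \frac{4693}{3054} - 225 = - \frac{691843}{3054}$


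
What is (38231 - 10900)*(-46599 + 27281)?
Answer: -527980258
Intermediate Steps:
(38231 - 10900)*(-46599 + 27281) = 27331*(-19318) = -527980258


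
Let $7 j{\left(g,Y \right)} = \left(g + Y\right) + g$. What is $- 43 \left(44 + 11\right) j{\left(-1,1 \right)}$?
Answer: $\frac{2365}{7} \approx 337.86$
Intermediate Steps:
$j{\left(g,Y \right)} = \frac{Y}{7} + \frac{2 g}{7}$ ($j{\left(g,Y \right)} = \frac{\left(g + Y\right) + g}{7} = \frac{\left(Y + g\right) + g}{7} = \frac{Y + 2 g}{7} = \frac{Y}{7} + \frac{2 g}{7}$)
$- 43 \left(44 + 11\right) j{\left(-1,1 \right)} = - 43 \left(44 + 11\right) \left(\frac{1}{7} \cdot 1 + \frac{2}{7} \left(-1\right)\right) = \left(-43\right) 55 \left(\frac{1}{7} - \frac{2}{7}\right) = \left(-2365\right) \left(- \frac{1}{7}\right) = \frac{2365}{7}$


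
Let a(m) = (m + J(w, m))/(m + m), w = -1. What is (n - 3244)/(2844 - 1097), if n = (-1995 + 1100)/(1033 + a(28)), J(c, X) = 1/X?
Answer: -5258399436/2831064163 ≈ -1.8574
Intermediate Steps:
a(m) = (m + 1/m)/(2*m) (a(m) = (m + 1/m)/(m + m) = (m + 1/m)/((2*m)) = (m + 1/m)*(1/(2*m)) = (m + 1/m)/(2*m))
n = -1403360/1620529 (n = (-1995 + 1100)/(1033 + (½)*(1 + 28²)/28²) = -895/(1033 + (½)*(1/784)*(1 + 784)) = -895/(1033 + (½)*(1/784)*785) = -895/(1033 + 785/1568) = -895/1620529/1568 = -895*1568/1620529 = -1403360/1620529 ≈ -0.86599)
(n - 3244)/(2844 - 1097) = (-1403360/1620529 - 3244)/(2844 - 1097) = -5258399436/1620529/1747 = -5258399436/1620529*1/1747 = -5258399436/2831064163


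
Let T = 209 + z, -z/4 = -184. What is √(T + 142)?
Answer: √1087 ≈ 32.970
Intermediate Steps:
z = 736 (z = -4*(-184) = 736)
T = 945 (T = 209 + 736 = 945)
√(T + 142) = √(945 + 142) = √1087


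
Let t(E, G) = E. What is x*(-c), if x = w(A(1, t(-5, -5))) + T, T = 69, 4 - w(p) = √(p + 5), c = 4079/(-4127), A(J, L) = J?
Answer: 297767/4127 - 4079*√6/4127 ≈ 69.730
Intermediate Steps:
c = -4079/4127 (c = 4079*(-1/4127) = -4079/4127 ≈ -0.98837)
w(p) = 4 - √(5 + p) (w(p) = 4 - √(p + 5) = 4 - √(5 + p))
x = 73 - √6 (x = (4 - √(5 + 1)) + 69 = (4 - √6) + 69 = 73 - √6 ≈ 70.551)
x*(-c) = (73 - √6)*(-1*(-4079/4127)) = (73 - √6)*(4079/4127) = 297767/4127 - 4079*√6/4127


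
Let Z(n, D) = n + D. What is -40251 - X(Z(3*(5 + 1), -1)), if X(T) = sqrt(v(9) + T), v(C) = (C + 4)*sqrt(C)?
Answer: -40251 - 2*sqrt(14) ≈ -40259.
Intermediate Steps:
v(C) = sqrt(C)*(4 + C) (v(C) = (4 + C)*sqrt(C) = sqrt(C)*(4 + C))
Z(n, D) = D + n
X(T) = sqrt(39 + T) (X(T) = sqrt(sqrt(9)*(4 + 9) + T) = sqrt(3*13 + T) = sqrt(39 + T))
-40251 - X(Z(3*(5 + 1), -1)) = -40251 - sqrt(39 + (-1 + 3*(5 + 1))) = -40251 - sqrt(39 + (-1 + 3*6)) = -40251 - sqrt(39 + (-1 + 18)) = -40251 - sqrt(39 + 17) = -40251 - sqrt(56) = -40251 - 2*sqrt(14)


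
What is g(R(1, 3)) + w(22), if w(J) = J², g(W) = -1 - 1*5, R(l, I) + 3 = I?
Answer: 478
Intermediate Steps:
R(l, I) = -3 + I
g(W) = -6 (g(W) = -1 - 5 = -6)
g(R(1, 3)) + w(22) = -6 + 22² = -6 + 484 = 478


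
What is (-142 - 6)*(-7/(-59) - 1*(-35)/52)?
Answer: -89873/767 ≈ -117.17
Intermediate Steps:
(-142 - 6)*(-7/(-59) - 1*(-35)/52) = -148*(-7*(-1/59) + 35*(1/52)) = -148*(7/59 + 35/52) = -148*2429/3068 = -89873/767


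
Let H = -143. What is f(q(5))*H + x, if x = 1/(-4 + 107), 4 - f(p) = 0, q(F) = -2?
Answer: -58915/103 ≈ -571.99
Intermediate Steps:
f(p) = 4 (f(p) = 4 - 1*0 = 4 + 0 = 4)
x = 1/103 ≈ 0.0097087
f(q(5))*H + x = 4*(-143) + 1/103 = -572 + 1/103 = -58915/103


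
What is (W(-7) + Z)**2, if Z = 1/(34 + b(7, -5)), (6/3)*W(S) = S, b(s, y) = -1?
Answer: 52441/4356 ≈ 12.039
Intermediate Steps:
W(S) = S/2
Z = 1/33 (Z = 1/(34 - 1) = 1/33 ≈ 0.030303)
(W(-7) + Z)**2 = ((1/2)*(-7) + 1/33)**2 = (-7/2 + 1/33)**2 = (-229/66)**2 = 52441/4356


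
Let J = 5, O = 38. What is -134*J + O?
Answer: -632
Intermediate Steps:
-134*J + O = -134*5 + 38 = -670 + 38 = -632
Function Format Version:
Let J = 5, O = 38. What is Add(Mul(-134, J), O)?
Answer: -632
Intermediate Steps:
Add(Mul(-134, J), O) = Add(Mul(-134, 5), 38) = Add(-670, 38) = -632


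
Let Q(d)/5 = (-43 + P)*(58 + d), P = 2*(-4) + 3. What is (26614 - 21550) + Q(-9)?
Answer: -6696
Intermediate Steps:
P = -5 (P = -8 + 3 = -5)
Q(d) = -13920 - 240*d (Q(d) = 5*((-43 - 5)*(58 + d)) = 5*(-48*(58 + d)) = 5*(-2784 - 48*d) = -13920 - 240*d)
(26614 - 21550) + Q(-9) = (26614 - 21550) + (-13920 - 240*(-9)) = 5064 + (-13920 + 2160) = 5064 - 11760 = -6696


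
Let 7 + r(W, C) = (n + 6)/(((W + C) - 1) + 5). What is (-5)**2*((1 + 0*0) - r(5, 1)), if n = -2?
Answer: 190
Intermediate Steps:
r(W, C) = -7 + 4/(4 + C + W) (r(W, C) = -7 + (-2 + 6)/(((W + C) - 1) + 5) = -7 + 4/(((C + W) - 1) + 5) = -7 + 4/((-1 + C + W) + 5) = -7 + 4/(4 + C + W))
(-5)**2*((1 + 0*0) - r(5, 1)) = (-5)**2*((1 + 0*0) - (-24 - 7*1 - 7*5)/(4 + 1 + 5)) = 25*((1 + 0) - (-24 - 7 - 35)/10) = 25*(1 - (-66)/10) = 25*(1 - 1*(-33/5)) = 25*(1 + 33/5) = 25*(38/5) = 190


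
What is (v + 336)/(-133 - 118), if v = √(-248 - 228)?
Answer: -336/251 - 2*I*√119/251 ≈ -1.3386 - 0.086922*I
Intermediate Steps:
v = 2*I*√119 (v = √(-476) = 2*I*√119 ≈ 21.817*I)
(v + 336)/(-133 - 118) = (2*I*√119 + 336)/(-133 - 118) = (336 + 2*I*√119)/(-251) = (336 + 2*I*√119)*(-1/251) = -336/251 - 2*I*√119/251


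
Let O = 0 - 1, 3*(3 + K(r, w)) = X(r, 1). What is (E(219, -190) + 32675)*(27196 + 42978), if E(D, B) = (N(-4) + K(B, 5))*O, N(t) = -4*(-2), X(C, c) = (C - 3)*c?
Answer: 6891297322/3 ≈ 2.2971e+9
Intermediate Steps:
X(C, c) = c*(-3 + C) (X(C, c) = (-3 + C)*c = c*(-3 + C))
N(t) = 8
K(r, w) = -4 + r/3 (K(r, w) = -3 + (1*(-3 + r))/3 = -3 + (-3 + r)/3 = -3 + (-1 + r/3) = -4 + r/3)
O = -1
E(D, B) = -4 - B/3 (E(D, B) = (8 + (-4 + B/3))*(-1) = (4 + B/3)*(-1) = -4 - B/3)
(E(219, -190) + 32675)*(27196 + 42978) = ((-4 - ⅓*(-190)) + 32675)*(27196 + 42978) = ((-4 + 190/3) + 32675)*70174 = (178/3 + 32675)*70174 = (98203/3)*70174 = 6891297322/3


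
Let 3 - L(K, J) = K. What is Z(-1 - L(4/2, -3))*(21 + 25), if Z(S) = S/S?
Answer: 46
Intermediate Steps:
L(K, J) = 3 - K
Z(S) = 1
Z(-1 - L(4/2, -3))*(21 + 25) = 1*(21 + 25) = 1*46 = 46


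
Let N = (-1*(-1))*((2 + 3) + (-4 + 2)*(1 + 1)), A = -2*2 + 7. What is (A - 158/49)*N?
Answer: -11/49 ≈ -0.22449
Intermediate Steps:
A = 3 (A = -4 + 7 = 3)
N = 1 (N = 1*(5 - 2*2) = 1*(5 - 4) = 1*1 = 1)
(A - 158/49)*N = (3 - 158/49)*1 = -11/49*1 = -11/49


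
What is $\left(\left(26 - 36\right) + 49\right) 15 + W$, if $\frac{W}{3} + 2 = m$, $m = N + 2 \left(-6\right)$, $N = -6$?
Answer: $525$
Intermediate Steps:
$m = -18$ ($m = -6 + 2 \left(-6\right) = -6 - 12 = -18$)
$W = -60$ ($W = -6 + 3 \left(-18\right) = -6 - 54 = -60$)
$\left(\left(26 - 36\right) + 49\right) 15 + W = \left(\left(26 - 36\right) + 49\right) 15 - 60 = \left(-10 + 49\right) 15 - 60 = 39 \cdot 15 - 60 = 585 - 60 = 525$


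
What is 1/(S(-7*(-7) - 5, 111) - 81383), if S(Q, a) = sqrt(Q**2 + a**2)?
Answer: -81383/6623178432 - sqrt(14257)/6623178432 ≈ -1.2306e-5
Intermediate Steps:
1/(S(-7*(-7) - 5, 111) - 81383) = 1/(sqrt((-7*(-7) - 5)**2 + 111**2) - 81383) = 1/(sqrt((49 - 5)**2 + 12321) - 81383) = 1/(sqrt(44**2 + 12321) - 81383) = 1/(sqrt(1936 + 12321) - 81383) = 1/(sqrt(14257) - 81383) = 1/(-81383 + sqrt(14257))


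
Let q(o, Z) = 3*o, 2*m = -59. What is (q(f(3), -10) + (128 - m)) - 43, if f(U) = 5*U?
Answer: 319/2 ≈ 159.50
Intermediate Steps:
m = -59/2 (m = (½)*(-59) = -59/2 ≈ -29.500)
(q(f(3), -10) + (128 - m)) - 43 = (3*(5*3) + (128 - 1*(-59/2))) - 43 = (3*15 + (128 + 59/2)) - 43 = (45 + 315/2) - 43 = 405/2 - 43 = 319/2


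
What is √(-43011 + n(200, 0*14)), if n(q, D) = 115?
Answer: 4*I*√2681 ≈ 207.11*I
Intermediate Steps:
√(-43011 + n(200, 0*14)) = √(-43011 + 115) = √(-42896) = 4*I*√2681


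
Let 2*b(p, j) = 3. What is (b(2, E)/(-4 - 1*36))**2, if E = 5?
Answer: 9/6400 ≈ 0.0014063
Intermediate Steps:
b(p, j) = 3/2 (b(p, j) = (1/2)*3 = 3/2)
(b(2, E)/(-4 - 1*36))**2 = (3/(2*(-4 - 1*36)))**2 = (3/(2*(-4 - 36)))**2 = ((3/2)/(-40))**2 = ((3/2)*(-1/40))**2 = (-3/80)**2 = 9/6400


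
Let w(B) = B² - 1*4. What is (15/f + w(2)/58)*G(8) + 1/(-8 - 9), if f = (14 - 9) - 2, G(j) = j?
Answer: 679/17 ≈ 39.941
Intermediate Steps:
w(B) = -4 + B² (w(B) = B² - 4 = -4 + B²)
f = 3 (f = 5 - 2 = 3)
(15/f + w(2)/58)*G(8) + 1/(-8 - 9) = (15/3 + (-4 + 2²)/58)*8 + 1/(-8 - 9) = (15*(⅓) + (-4 + 4)*(1/58))*8 + 1/(-17) = (5 + 0*(1/58))*8 - 1/17 = (5 + 0)*8 - 1/17 = 5*8 - 1/17 = 40 - 1/17 = 679/17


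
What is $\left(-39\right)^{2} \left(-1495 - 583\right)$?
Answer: $-3160638$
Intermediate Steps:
$\left(-39\right)^{2} \left(-1495 - 583\right) = 1521 \left(-2078\right) = -3160638$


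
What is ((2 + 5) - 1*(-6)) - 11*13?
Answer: -130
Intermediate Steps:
((2 + 5) - 1*(-6)) - 11*13 = (7 + 6) - 143 = 13 - 143 = -130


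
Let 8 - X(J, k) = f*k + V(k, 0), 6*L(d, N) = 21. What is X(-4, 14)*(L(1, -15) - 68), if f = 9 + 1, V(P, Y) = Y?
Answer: 8514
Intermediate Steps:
L(d, N) = 7/2 (L(d, N) = (⅙)*21 = 7/2)
f = 10
X(J, k) = 8 - 10*k (X(J, k) = 8 - (10*k + 0) = 8 - 10*k)
X(-4, 14)*(L(1, -15) - 68) = (8 - 10*14)*(7/2 - 68) = (8 - 140)*(-129/2) = -132*(-129/2) = 8514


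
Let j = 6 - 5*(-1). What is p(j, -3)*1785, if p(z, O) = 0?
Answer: 0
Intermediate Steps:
j = 11 (j = 6 - 1*(-5) = 6 + 5 = 11)
p(j, -3)*1785 = 0*1785 = 0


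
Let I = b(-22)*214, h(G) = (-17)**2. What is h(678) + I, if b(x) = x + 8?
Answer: -2707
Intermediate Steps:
b(x) = 8 + x
h(G) = 289
I = -2996 (I = (8 - 22)*214 = -14*214 = -2996)
h(678) + I = 289 - 2996 = -2707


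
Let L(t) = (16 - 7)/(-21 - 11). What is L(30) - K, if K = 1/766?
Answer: -3463/12256 ≈ -0.28256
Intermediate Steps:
L(t) = -9/32 (L(t) = 9/(-32) = 9*(-1/32) = -9/32)
K = 1/766 ≈ 0.0013055
L(30) - K = -9/32 - 1*1/766 = -9/32 - 1/766 = -3463/12256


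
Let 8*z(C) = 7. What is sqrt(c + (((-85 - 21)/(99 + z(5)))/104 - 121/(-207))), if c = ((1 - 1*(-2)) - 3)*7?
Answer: 31*sqrt(306987785)/716703 ≈ 0.75785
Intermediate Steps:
z(C) = 7/8 (z(C) = (1/8)*7 = 7/8)
c = 0 (c = ((1 + 2) - 3)*7 = (3 - 3)*7 = 0*7 = 0)
sqrt(c + (((-85 - 21)/(99 + z(5)))/104 - 121/(-207))) = sqrt(0 + (((-85 - 21)/(99 + 7/8))/104 - 121/(-207))) = sqrt(0 + (-106/799/8*(1/104) - 121*(-1/207))) = sqrt(0 + (-106*8/799*(1/104) + 121/207)) = sqrt(0 + (-848/799*1/104 + 121/207)) = sqrt(0 + (-106/10387 + 121/207)) = sqrt(0 + 1234885/2150109) = sqrt(1234885/2150109) = 31*sqrt(306987785)/716703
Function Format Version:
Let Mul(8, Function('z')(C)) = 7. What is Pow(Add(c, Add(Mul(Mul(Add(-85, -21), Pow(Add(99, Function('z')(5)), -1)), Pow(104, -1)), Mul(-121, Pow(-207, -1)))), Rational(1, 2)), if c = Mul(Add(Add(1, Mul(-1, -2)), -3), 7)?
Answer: Mul(Rational(31, 716703), Pow(306987785, Rational(1, 2))) ≈ 0.75785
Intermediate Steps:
Function('z')(C) = Rational(7, 8) (Function('z')(C) = Mul(Rational(1, 8), 7) = Rational(7, 8))
c = 0 (c = Mul(Add(Add(1, 2), -3), 7) = Mul(Add(3, -3), 7) = Mul(0, 7) = 0)
Pow(Add(c, Add(Mul(Mul(Add(-85, -21), Pow(Add(99, Function('z')(5)), -1)), Pow(104, -1)), Mul(-121, Pow(-207, -1)))), Rational(1, 2)) = Pow(Add(0, Add(Mul(Mul(Add(-85, -21), Pow(Add(99, Rational(7, 8)), -1)), Pow(104, -1)), Mul(-121, Pow(-207, -1)))), Rational(1, 2)) = Pow(Add(0, Add(Mul(Mul(-106, Pow(Rational(799, 8), -1)), Rational(1, 104)), Mul(-121, Rational(-1, 207)))), Rational(1, 2)) = Pow(Add(0, Add(Mul(Mul(-106, Rational(8, 799)), Rational(1, 104)), Rational(121, 207))), Rational(1, 2)) = Pow(Add(0, Add(Mul(Rational(-848, 799), Rational(1, 104)), Rational(121, 207))), Rational(1, 2)) = Pow(Add(0, Add(Rational(-106, 10387), Rational(121, 207))), Rational(1, 2)) = Pow(Add(0, Rational(1234885, 2150109)), Rational(1, 2)) = Pow(Rational(1234885, 2150109), Rational(1, 2)) = Mul(Rational(31, 716703), Pow(306987785, Rational(1, 2)))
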